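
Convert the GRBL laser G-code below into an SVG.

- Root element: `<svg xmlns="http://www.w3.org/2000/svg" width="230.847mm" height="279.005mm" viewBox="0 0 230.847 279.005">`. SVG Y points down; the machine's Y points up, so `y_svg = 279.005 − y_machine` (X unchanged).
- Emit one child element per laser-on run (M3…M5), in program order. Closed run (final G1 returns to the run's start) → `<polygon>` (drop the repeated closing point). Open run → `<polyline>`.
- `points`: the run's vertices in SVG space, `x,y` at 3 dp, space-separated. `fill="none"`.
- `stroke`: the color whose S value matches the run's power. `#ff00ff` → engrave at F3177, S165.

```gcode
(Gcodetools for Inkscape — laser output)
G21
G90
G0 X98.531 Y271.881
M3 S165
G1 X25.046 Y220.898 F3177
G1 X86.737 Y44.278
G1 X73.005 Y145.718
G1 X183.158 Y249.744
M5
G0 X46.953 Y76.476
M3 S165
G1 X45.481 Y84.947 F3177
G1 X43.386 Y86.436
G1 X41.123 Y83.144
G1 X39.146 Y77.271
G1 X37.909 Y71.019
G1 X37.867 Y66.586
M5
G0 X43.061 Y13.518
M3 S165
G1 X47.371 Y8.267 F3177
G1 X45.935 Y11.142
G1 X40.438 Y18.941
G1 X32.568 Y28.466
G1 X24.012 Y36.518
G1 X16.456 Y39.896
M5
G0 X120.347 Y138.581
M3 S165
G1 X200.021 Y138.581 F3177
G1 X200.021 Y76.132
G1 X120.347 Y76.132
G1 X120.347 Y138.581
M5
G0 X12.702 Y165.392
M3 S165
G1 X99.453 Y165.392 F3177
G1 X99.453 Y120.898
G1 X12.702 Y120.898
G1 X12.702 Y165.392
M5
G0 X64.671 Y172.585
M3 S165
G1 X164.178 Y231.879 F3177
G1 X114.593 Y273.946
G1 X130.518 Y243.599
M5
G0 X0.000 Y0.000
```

<svg xmlns="http://www.w3.org/2000/svg" width="230.847mm" height="279.005mm" viewBox="0 0 230.847 279.005">
  <polyline points="98.531,7.124 25.046,58.107 86.737,234.727 73.005,133.287 183.158,29.261" fill="none" stroke="#ff00ff"/>
  <polyline points="46.953,202.529 45.481,194.058 43.386,192.569 41.123,195.861 39.146,201.734 37.909,207.986 37.867,212.419" fill="none" stroke="#ff00ff"/>
  <polyline points="43.061,265.487 47.371,270.738 45.935,267.863 40.438,260.064 32.568,250.539 24.012,242.487 16.456,239.109" fill="none" stroke="#ff00ff"/>
  <polygon points="120.347,140.424 200.021,140.424 200.021,202.873 120.347,202.873" fill="none" stroke="#ff00ff"/>
  <polygon points="12.702,113.613 99.453,113.613 99.453,158.107 12.702,158.107" fill="none" stroke="#ff00ff"/>
  <polyline points="64.671,106.420 164.178,47.126 114.593,5.059 130.518,35.406" fill="none" stroke="#ff00ff"/>
</svg>

Each laser-on run becomes one SVG element. Flip Y back into SVG space with y_svg = 279.005 − y_machine. Every run uses S165, so all elements get stroke `#ff00ff` (engrave).

Run 1: The run is open, so emit a `<polyline>` with points (Y-flipped): 98.531,7.124 25.046,58.107 86.737,234.727 73.005,133.287 183.158,29.261.

Run 2: The run is open, so emit a `<polyline>` with points (Y-flipped): 46.953,202.529 45.481,194.058 43.386,192.569 41.123,195.861 39.146,201.734 37.909,207.986 37.867,212.419.

Run 3: The run is open, so emit a `<polyline>` with points (Y-flipped): 43.061,265.487 47.371,270.738 45.935,267.863 40.438,260.064 32.568,250.539 24.012,242.487 16.456,239.109.

Run 4: The run returns to its start, so emit a `<polygon>` with points (Y-flipped): 120.347,140.424 200.021,140.424 200.021,202.873 120.347,202.873.

Run 5: The run returns to its start, so emit a `<polygon>` with points (Y-flipped): 12.702,113.613 99.453,113.613 99.453,158.107 12.702,158.107.

Run 6: The run is open, so emit a `<polyline>` with points (Y-flipped): 64.671,106.420 164.178,47.126 114.593,5.059 130.518,35.406.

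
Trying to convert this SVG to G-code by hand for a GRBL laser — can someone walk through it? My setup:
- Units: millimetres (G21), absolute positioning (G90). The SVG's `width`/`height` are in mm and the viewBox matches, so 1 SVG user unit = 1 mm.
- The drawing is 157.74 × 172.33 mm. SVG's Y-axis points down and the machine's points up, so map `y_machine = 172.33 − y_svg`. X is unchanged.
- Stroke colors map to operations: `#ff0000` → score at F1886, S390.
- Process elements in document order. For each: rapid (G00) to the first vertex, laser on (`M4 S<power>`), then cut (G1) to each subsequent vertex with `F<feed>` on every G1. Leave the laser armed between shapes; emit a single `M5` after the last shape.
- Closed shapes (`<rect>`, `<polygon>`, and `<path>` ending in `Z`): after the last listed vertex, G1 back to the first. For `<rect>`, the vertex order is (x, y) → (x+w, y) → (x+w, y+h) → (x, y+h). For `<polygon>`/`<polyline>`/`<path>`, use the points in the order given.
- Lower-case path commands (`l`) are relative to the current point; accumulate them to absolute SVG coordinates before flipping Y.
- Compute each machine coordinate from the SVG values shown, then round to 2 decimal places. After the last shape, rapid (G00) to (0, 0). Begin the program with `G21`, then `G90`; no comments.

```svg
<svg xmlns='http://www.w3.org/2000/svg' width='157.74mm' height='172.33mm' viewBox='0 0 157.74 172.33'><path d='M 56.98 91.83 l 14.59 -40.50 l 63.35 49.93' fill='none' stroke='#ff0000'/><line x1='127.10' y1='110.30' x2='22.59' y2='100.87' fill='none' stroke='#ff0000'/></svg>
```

1 u = 1 mm; y_m = 172.33 − y.

[1] `<path>` open polyline, #ff0000→score S390 F1886: (56.98,80.50) → (71.57,121.00) → (134.92,71.07)

[2] `<line>` line segment, #ff0000→score S390 F1886: (127.10,62.03) → (22.59,71.46)

G21
G90
G00 X56.98 Y80.50
M4 S390
G1 X71.57 Y121.00 F1886
G1 X134.92 Y71.07 F1886
G00 X127.10 Y62.03
M4 S390
G1 X22.59 Y71.46 F1886
M5
G00 X0.00 Y0.00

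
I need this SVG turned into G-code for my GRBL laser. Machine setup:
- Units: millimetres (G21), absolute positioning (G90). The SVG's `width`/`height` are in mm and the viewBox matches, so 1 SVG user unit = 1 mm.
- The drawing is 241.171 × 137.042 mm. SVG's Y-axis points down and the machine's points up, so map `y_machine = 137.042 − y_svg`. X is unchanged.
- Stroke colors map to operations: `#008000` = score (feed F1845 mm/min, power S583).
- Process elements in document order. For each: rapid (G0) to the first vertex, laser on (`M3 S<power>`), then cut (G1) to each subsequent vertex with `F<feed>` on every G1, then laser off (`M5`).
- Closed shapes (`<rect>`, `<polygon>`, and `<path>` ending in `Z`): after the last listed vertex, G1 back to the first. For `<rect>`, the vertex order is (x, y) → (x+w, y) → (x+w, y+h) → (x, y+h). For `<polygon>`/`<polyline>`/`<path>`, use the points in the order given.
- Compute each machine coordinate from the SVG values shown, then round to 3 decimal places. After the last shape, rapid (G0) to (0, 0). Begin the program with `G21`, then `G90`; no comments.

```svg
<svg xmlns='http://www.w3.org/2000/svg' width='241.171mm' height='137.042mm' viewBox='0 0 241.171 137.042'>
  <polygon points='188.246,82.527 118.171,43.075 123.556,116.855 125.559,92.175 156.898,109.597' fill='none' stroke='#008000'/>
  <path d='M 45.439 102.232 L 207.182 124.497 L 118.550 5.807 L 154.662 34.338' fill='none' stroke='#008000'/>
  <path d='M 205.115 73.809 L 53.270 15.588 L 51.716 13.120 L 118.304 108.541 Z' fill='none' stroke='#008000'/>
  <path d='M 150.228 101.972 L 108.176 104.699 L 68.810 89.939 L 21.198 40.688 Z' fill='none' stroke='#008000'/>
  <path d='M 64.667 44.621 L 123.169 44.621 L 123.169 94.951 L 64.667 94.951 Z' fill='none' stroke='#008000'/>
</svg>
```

viewBox `0 0 241.171 137.042` with mm width/height → 1 unit = 1 mm. Flip: y_m = 137.042 − y_svg.

**Shape 1** — `<polygon>` closed polygon, stroke `#008000` → score (S583, F1845). Machine vertices: (188.246,54.515) → (118.171,93.967) → (123.556,20.187) → (125.559,44.867) → (156.898,27.445) → (188.246,54.515). Closed: final G1 returns to the first vertex.

**Shape 2** — `<path>` open polyline, stroke `#008000` → score (S583, F1845). Machine vertices: (45.439,34.810) → (207.182,12.545) → (118.550,131.235) → (154.662,102.704). Open path.

**Shape 3** — `<path>` closed polygon, stroke `#008000` → score (S583, F1845). Machine vertices: (205.115,63.233) → (53.270,121.454) → (51.716,123.922) → (118.304,28.501) → (205.115,63.233). Closed: final G1 returns to the first vertex.

**Shape 4** — `<path>` closed polygon, stroke `#008000` → score (S583, F1845). Machine vertices: (150.228,35.070) → (108.176,32.343) → (68.810,47.103) → (21.198,96.354) → (150.228,35.070). Closed: final G1 returns to the first vertex.

**Shape 5** — `<path>` rectangle, stroke `#008000` → score (S583, F1845). Machine vertices: (64.667,92.421) → (123.169,92.421) → (123.169,42.091) → (64.667,42.091) → (64.667,92.421). Closed: final G1 returns to the first vertex.

G21
G90
G0 X188.246 Y54.515
M3 S583
G1 X118.171 Y93.967 F1845
G1 X123.556 Y20.187 F1845
G1 X125.559 Y44.867 F1845
G1 X156.898 Y27.445 F1845
G1 X188.246 Y54.515 F1845
M5
G0 X45.439 Y34.810
M3 S583
G1 X207.182 Y12.545 F1845
G1 X118.550 Y131.235 F1845
G1 X154.662 Y102.704 F1845
M5
G0 X205.115 Y63.233
M3 S583
G1 X53.270 Y121.454 F1845
G1 X51.716 Y123.922 F1845
G1 X118.304 Y28.501 F1845
G1 X205.115 Y63.233 F1845
M5
G0 X150.228 Y35.070
M3 S583
G1 X108.176 Y32.343 F1845
G1 X68.810 Y47.103 F1845
G1 X21.198 Y96.354 F1845
G1 X150.228 Y35.070 F1845
M5
G0 X64.667 Y92.421
M3 S583
G1 X123.169 Y92.421 F1845
G1 X123.169 Y42.091 F1845
G1 X64.667 Y42.091 F1845
G1 X64.667 Y92.421 F1845
M5
G0 X0.000 Y0.000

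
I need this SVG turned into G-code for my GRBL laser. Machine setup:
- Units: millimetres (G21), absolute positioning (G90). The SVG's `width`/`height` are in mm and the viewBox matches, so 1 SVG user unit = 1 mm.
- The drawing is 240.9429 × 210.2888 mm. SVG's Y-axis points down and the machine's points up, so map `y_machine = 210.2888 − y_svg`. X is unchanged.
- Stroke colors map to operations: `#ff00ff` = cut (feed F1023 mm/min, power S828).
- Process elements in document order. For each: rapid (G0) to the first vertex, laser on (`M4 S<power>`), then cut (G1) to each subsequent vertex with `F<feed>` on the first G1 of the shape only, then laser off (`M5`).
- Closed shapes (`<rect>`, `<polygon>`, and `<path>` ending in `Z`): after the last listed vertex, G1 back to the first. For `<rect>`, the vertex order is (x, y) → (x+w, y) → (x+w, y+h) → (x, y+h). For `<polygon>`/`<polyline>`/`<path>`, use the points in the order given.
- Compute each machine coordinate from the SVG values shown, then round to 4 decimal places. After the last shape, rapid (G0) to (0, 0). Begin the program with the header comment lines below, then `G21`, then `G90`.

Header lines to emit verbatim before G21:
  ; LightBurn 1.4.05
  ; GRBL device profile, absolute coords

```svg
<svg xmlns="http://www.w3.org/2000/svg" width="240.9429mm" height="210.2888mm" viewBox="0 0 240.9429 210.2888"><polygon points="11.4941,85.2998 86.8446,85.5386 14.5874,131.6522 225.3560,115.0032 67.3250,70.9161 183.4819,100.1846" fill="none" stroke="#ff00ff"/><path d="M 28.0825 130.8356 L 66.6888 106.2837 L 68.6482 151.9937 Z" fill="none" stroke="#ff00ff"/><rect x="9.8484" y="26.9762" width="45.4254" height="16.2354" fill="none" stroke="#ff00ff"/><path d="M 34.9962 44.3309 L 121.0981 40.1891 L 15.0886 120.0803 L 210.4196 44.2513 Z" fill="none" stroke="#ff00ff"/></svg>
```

; LightBurn 1.4.05
; GRBL device profile, absolute coords
G21
G90
G0 X11.4941 Y124.9890
M4 S828
G1 X86.8446 Y124.7502 F1023
G1 X14.5874 Y78.6366
G1 X225.3560 Y95.2856
G1 X67.3250 Y139.3727
G1 X183.4819 Y110.1042
G1 X11.4941 Y124.9890
M5
G0 X28.0825 Y79.4532
M4 S828
G1 X66.6888 Y104.0051 F1023
G1 X68.6482 Y58.2951
G1 X28.0825 Y79.4532
M5
G0 X9.8484 Y183.3126
M4 S828
G1 X55.2738 Y183.3126 F1023
G1 X55.2738 Y167.0772
G1 X9.8484 Y167.0772
G1 X9.8484 Y183.3126
M5
G0 X34.9962 Y165.9579
M4 S828
G1 X121.0981 Y170.0997 F1023
G1 X15.0886 Y90.2085
G1 X210.4196 Y166.0375
G1 X34.9962 Y165.9579
M5
G0 X0.0000 Y0.0000

viewBox `0 0 240.9429 210.2888` with mm width/height → 1 unit = 1 mm. Flip: y_m = 210.2888 − y_svg.

**Shape 1** — `<polygon>` closed polygon, stroke `#ff00ff` → cut (S828, F1023). Machine vertices: (11.4941,124.9890) → (86.8446,124.7502) → (14.5874,78.6366) → (225.3560,95.2856) → (67.3250,139.3727) → (183.4819,110.1042) → (11.4941,124.9890). Closed: final G1 returns to the first vertex.

**Shape 2** — `<path>` regular polygon, stroke `#ff00ff` → cut (S828, F1023). Machine vertices: (28.0825,79.4532) → (66.6888,104.0051) → (68.6482,58.2951) → (28.0825,79.4532). Closed: final G1 returns to the first vertex.

**Shape 3** — `<rect>` rectangle, stroke `#ff00ff` → cut (S828, F1023). Machine vertices: (9.8484,183.3126) → (55.2738,183.3126) → (55.2738,167.0772) → (9.8484,167.0772) → (9.8484,183.3126). Closed: final G1 returns to the first vertex.

**Shape 4** — `<path>` closed polygon, stroke `#ff00ff` → cut (S828, F1023). Machine vertices: (34.9962,165.9579) → (121.0981,170.0997) → (15.0886,90.2085) → (210.4196,166.0375) → (34.9962,165.9579). Closed: final G1 returns to the first vertex.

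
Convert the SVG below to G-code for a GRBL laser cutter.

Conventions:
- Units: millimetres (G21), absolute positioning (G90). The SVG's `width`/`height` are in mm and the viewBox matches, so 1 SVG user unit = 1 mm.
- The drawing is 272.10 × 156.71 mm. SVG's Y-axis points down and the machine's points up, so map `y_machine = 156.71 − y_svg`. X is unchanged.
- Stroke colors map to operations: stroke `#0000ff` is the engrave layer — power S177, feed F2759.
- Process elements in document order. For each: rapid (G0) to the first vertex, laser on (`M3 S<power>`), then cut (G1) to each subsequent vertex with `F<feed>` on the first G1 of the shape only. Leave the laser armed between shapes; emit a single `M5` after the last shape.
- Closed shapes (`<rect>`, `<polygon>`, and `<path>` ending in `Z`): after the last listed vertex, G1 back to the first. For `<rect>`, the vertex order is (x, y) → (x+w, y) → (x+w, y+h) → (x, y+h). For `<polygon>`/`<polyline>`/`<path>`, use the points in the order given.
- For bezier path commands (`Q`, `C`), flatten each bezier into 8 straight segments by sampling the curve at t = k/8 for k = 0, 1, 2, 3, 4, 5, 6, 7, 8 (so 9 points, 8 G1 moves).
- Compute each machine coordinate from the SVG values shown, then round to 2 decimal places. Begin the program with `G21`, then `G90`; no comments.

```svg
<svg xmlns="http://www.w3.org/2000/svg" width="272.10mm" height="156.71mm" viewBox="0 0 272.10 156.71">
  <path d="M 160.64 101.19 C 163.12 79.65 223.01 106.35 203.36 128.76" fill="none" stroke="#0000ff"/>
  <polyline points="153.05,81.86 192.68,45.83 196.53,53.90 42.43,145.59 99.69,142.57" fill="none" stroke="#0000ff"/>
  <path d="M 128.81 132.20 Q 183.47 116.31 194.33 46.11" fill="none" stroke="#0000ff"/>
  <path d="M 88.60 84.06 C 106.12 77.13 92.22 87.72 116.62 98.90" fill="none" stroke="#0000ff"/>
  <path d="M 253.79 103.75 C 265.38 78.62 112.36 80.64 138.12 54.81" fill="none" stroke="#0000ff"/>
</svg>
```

G21
G90
G0 X160.64 Y55.52
M3 S177
G1 X163.99 Y61.44 F2759
G1 X171.12 Y63.45
G1 X180.43 Y62.17
G1 X190.30 Y58.22
G1 X199.13 Y52.20
G1 X205.32 Y44.74
G1 X207.27 Y36.45
G1 X203.36 Y27.95
G0 X153.05 Y74.85
M3 S177
G1 X192.68 Y110.88 F2759
G1 X196.53 Y102.81
G1 X42.43 Y11.12
G1 X99.69 Y14.14
G0 X128.81 Y24.51
M3 S177
G1 X141.79 Y29.33 F2759
G1 X153.40 Y35.85
G1 X163.65 Y44.06
G1 X172.52 Y53.98
G1 X180.03 Y65.59
G1 X186.16 Y78.89
G1 X190.93 Y93.90
G1 X194.33 Y110.60
G0 X88.60 Y72.65
M3 S177
G1 X93.83 Y74.46 F2759
G1 X96.94 Y74.83
G1 X98.73 Y73.95
G1 X100.03 Y72.02
G1 X101.65 Y69.25
G1 X104.41 Y65.82
G1 X109.13 Y61.94
G1 X116.62 Y57.81
G0 X253.79 Y52.96
M3 S177
G1 X251.09 Y61.22 F2759
G1 X236.98 Y67.58
G1 X215.49 Y72.68
G1 X190.64 Y77.17
G1 X166.45 Y81.69
G1 X146.96 Y86.89
G1 X136.17 Y93.41
G1 X138.12 Y101.90
M5

viewBox `0 0 272.10 156.71` with mm width/height → 1 unit = 1 mm. Flip: y_m = 156.71 − y_svg.

**Shape 1** — `<path>` cubic bezier, stroke `#0000ff` → engrave (S177, F2759). Control points (SVG): P0=(160.64,101.19), P1=(163.12,79.65), P2=(223.01,106.35), P3=(203.36,128.76); sampled at t=k/8. Machine vertices: (160.64,55.52) → (163.99,61.44) → (171.12,63.45) → (180.43,62.17) → (190.30,58.22) → (199.13,52.20) → (205.32,44.74) → (207.27,36.45) → (203.36,27.95). Open path.

**Shape 2** — `<polyline>` open polyline, stroke `#0000ff` → engrave (S177, F2759). Machine vertices: (153.05,74.85) → (192.68,110.88) → (196.53,102.81) → (42.43,11.12) → (99.69,14.14). Open path.

**Shape 3** — `<path>` quadratic bezier, stroke `#0000ff` → engrave (S177, F2759). Control points (SVG): P0=(128.81,132.20), P1=(183.47,116.31), P2=(194.33,46.11); sampled at t=k/8. Machine vertices: (128.81,24.51) → (141.79,29.33) → (153.40,35.85) → (163.65,44.06) → (172.52,53.98) → (180.03,65.59) → (186.16,78.89) → (190.93,93.90) → (194.33,110.60). Open path.

**Shape 4** — `<path>` cubic bezier, stroke `#0000ff` → engrave (S177, F2759). Control points (SVG): P0=(88.60,84.06), P1=(106.12,77.13), P2=(92.22,87.72), P3=(116.62,98.90); sampled at t=k/8. Machine vertices: (88.60,72.65) → (93.83,74.46) → (96.94,74.83) → (98.73,73.95) → (100.03,72.02) → (101.65,69.25) → (104.41,65.82) → (109.13,61.94) → (116.62,57.81). Open path.

**Shape 5** — `<path>` cubic bezier, stroke `#0000ff` → engrave (S177, F2759). Control points (SVG): P0=(253.79,103.75), P1=(265.38,78.62), P2=(112.36,80.64), P3=(138.12,54.81); sampled at t=k/8. Machine vertices: (253.79,52.96) → (251.09,61.22) → (236.98,67.58) → (215.49,72.68) → (190.64,77.17) → (166.45,81.69) → (146.96,86.89) → (136.17,93.41) → (138.12,101.90). Open path.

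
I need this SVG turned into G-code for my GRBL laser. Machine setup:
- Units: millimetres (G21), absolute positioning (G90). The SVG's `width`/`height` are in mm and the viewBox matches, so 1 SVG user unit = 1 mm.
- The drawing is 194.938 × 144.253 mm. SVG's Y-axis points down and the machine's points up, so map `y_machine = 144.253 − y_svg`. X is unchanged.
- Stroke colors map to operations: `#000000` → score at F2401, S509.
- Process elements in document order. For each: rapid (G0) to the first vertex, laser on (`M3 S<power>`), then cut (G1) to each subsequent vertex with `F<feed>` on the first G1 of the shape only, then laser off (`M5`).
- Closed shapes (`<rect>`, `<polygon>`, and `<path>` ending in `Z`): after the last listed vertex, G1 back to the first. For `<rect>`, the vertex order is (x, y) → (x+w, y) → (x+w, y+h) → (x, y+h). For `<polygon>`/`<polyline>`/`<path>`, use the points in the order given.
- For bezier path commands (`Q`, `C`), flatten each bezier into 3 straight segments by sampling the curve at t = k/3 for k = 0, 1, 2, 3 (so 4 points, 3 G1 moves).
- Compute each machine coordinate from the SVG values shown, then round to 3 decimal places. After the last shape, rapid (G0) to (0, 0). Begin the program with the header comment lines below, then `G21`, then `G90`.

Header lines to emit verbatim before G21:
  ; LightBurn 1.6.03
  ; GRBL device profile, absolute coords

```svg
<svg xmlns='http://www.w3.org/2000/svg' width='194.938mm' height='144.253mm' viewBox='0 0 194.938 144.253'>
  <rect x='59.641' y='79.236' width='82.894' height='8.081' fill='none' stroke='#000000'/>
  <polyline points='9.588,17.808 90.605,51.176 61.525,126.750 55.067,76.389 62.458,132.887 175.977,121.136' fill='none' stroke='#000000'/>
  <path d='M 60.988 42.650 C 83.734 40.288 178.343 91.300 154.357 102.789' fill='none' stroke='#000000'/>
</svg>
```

; LightBurn 1.6.03
; GRBL device profile, absolute coords
G21
G90
G0 X59.641 Y65.017
M3 S509
G1 X142.535 Y65.017 F2401
G1 X142.535 Y56.936
G1 X59.641 Y56.936
G1 X59.641 Y65.017
M5
G0 X9.588 Y126.445
M3 S509
G1 X90.605 Y93.077 F2401
G1 X61.525 Y17.503
G1 X55.067 Y67.864
G1 X62.458 Y11.366
G1 X175.977 Y23.117
M5
G0 X60.988 Y101.603
M3 S509
G1 X100.634 Y89.614 F2401
G1 X145.865 Y62.687
G1 X154.357 Y41.464
M5
G0 X0.000 Y0.000

1 u = 1 mm; y_m = 144.253 − y.

[1] `<rect>` rectangle, #000000→score S509 F2401: (59.641,65.017) → (142.535,65.017) → (142.535,56.936) → (59.641,56.936) → (59.641,65.017) (closed)

[2] `<polyline>` open polyline, #000000→score S509 F2401: (9.588,126.445) → (90.605,93.077) → (61.525,17.503) → (55.067,67.864) → (62.458,11.366) → (175.977,23.117)

[3] `<path>` cubic bezier, #000000→score S509 F2401: (60.988,101.603) → (100.634,89.614) → (145.865,62.687) → (154.357,41.464)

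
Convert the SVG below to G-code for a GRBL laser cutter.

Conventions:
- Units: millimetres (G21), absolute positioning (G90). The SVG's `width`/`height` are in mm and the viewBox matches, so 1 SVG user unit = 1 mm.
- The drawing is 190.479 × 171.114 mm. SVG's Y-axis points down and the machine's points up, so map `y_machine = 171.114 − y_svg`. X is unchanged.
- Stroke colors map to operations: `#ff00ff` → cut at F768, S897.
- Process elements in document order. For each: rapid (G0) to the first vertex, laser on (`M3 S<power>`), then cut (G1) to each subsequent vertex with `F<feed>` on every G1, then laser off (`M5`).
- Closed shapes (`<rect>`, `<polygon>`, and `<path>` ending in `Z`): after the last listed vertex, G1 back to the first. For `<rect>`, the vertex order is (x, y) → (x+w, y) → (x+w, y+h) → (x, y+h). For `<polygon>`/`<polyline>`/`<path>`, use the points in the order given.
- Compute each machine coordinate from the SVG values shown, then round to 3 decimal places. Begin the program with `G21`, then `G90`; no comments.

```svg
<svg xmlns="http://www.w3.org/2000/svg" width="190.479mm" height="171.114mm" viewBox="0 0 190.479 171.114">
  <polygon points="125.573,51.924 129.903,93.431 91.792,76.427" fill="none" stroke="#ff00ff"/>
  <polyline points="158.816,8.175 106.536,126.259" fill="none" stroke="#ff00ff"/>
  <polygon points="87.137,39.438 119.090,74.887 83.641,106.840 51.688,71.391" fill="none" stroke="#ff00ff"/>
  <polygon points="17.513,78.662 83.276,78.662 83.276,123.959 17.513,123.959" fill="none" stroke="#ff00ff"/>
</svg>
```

Since the viewBox matches the mm dimensions, user units are millimetres directly. The only transform is the Y-flip y_m = 171.114 − y_svg.

Shape 1 is a regular polygon drawn with `<polygon>`. Its stroke #ff00ff means cut at S897, F768. After flipping Y the toolpath is (125.573,119.190) → (129.903,77.683) → (91.792,94.687) → (125.573,119.190), returning to the start.

Shape 2 is a line segment drawn with `<polyline>`. Its stroke #ff00ff means cut at S897, F768. After flipping Y the toolpath is (158.816,162.939) → (106.536,44.855).

Shape 3 is a regular polygon drawn with `<polygon>`. Its stroke #ff00ff means cut at S897, F768. After flipping Y the toolpath is (87.137,131.676) → (119.090,96.227) → (83.641,64.274) → (51.688,99.723) → (87.137,131.676), returning to the start.

Shape 4 is a rectangle drawn with `<polygon>`. Its stroke #ff00ff means cut at S897, F768. After flipping Y the toolpath is (17.513,92.452) → (83.276,92.452) → (83.276,47.155) → (17.513,47.155) → (17.513,92.452), returning to the start.

G21
G90
G0 X125.573 Y119.190
M3 S897
G1 X129.903 Y77.683 F768
G1 X91.792 Y94.687 F768
G1 X125.573 Y119.190 F768
M5
G0 X158.816 Y162.939
M3 S897
G1 X106.536 Y44.855 F768
M5
G0 X87.137 Y131.676
M3 S897
G1 X119.090 Y96.227 F768
G1 X83.641 Y64.274 F768
G1 X51.688 Y99.723 F768
G1 X87.137 Y131.676 F768
M5
G0 X17.513 Y92.452
M3 S897
G1 X83.276 Y92.452 F768
G1 X83.276 Y47.155 F768
G1 X17.513 Y47.155 F768
G1 X17.513 Y92.452 F768
M5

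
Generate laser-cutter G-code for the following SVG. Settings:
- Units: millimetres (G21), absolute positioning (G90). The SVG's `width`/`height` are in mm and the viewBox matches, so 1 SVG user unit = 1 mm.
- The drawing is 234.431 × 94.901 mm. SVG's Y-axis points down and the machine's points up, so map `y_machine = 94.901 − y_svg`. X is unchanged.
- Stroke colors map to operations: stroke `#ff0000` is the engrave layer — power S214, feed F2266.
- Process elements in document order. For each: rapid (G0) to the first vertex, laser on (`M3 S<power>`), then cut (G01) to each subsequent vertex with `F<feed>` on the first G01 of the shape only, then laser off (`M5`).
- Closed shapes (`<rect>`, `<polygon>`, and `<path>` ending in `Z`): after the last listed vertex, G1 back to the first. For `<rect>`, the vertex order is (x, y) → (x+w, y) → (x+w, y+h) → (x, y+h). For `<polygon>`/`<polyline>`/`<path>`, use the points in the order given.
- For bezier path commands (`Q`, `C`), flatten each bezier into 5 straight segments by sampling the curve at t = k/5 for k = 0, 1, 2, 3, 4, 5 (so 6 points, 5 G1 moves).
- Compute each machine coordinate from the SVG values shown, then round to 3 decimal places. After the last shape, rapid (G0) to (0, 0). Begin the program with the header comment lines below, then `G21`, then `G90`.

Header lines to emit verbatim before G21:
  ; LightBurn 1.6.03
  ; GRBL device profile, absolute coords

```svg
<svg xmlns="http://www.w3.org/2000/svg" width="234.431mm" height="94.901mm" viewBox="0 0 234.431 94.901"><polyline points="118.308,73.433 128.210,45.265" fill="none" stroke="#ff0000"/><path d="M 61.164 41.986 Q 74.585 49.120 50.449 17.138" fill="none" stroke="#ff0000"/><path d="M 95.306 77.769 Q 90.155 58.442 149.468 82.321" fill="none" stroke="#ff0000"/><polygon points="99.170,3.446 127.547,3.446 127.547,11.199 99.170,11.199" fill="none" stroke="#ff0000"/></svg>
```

viewBox `0 0 234.431 94.901` with mm width/height → 1 unit = 1 mm. Flip: y_m = 94.901 − y_svg.

**Shape 1** — `<polyline>` line segment, stroke `#ff0000` → engrave (S214, F2266). Machine vertices: (118.308,21.468) → (128.210,49.636). Open path.

**Shape 2** — `<path>` quadratic bezier, stroke `#ff0000` → engrave (S214, F2266). Control points (SVG): P0=(61.164,41.986), P1=(74.585,49.120), P2=(50.449,17.138); sampled at t=k/5. Machine vertices: (61.164,52.915) → (65.030,51.626) → (65.892,53.466) → (63.749,58.436) → (58.601,66.535) → (50.449,77.763). Open path.

**Shape 3** — `<path>` quadratic bezier, stroke `#ff0000` → engrave (S214, F2266). Control points (SVG): P0=(95.306,77.769), P1=(90.155,58.442), P2=(149.468,82.321); sampled at t=k/5. Machine vertices: (95.306,17.132) → (95.824,23.135) → (101.499,25.681) → (112.332,24.770) → (128.321,20.403) → (149.468,12.580). Open path.

**Shape 4** — `<polygon>` rectangle, stroke `#ff0000` → engrave (S214, F2266). Machine vertices: (99.170,91.455) → (127.547,91.455) → (127.547,83.702) → (99.170,83.702) → (99.170,91.455). Closed: final G1 returns to the first vertex.

; LightBurn 1.6.03
; GRBL device profile, absolute coords
G21
G90
G0 X118.308 Y21.468
M3 S214
G01 X128.210 Y49.636 F2266
M5
G0 X61.164 Y52.915
M3 S214
G01 X65.030 Y51.626 F2266
G01 X65.892 Y53.466
G01 X63.749 Y58.436
G01 X58.601 Y66.535
G01 X50.449 Y77.763
M5
G0 X95.306 Y17.132
M3 S214
G01 X95.824 Y23.135 F2266
G01 X101.499 Y25.681
G01 X112.332 Y24.770
G01 X128.321 Y20.403
G01 X149.468 Y12.580
M5
G0 X99.170 Y91.455
M3 S214
G01 X127.547 Y91.455 F2266
G01 X127.547 Y83.702
G01 X99.170 Y83.702
G01 X99.170 Y91.455
M5
G0 X0.000 Y0.000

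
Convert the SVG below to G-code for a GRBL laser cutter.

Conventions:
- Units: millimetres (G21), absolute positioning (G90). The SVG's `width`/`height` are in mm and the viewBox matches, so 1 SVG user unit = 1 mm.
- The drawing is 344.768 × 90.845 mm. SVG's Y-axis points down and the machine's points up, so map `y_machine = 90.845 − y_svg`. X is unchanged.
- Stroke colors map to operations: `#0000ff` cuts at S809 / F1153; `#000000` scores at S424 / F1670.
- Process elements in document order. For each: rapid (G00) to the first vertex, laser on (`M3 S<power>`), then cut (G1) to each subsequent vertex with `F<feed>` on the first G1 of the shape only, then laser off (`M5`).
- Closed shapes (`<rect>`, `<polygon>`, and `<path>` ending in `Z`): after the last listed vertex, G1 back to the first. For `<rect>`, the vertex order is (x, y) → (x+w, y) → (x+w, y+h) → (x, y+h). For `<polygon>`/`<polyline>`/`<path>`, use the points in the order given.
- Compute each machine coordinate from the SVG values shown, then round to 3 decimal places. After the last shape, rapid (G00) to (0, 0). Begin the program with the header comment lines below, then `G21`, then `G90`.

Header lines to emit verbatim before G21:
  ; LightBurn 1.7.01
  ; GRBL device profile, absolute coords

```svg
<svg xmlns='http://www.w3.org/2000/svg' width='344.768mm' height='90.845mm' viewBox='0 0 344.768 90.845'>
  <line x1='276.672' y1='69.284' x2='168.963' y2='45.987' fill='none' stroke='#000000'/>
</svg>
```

viewBox `0 0 344.768 90.845` with mm width/height → 1 unit = 1 mm. Flip: y_m = 90.845 − y_svg.

**Shape 1** — `<line>` line segment, stroke `#000000` → score (S424, F1670). Machine vertices: (276.672,21.561) → (168.963,44.858). Open path.

; LightBurn 1.7.01
; GRBL device profile, absolute coords
G21
G90
G00 X276.672 Y21.561
M3 S424
G1 X168.963 Y44.858 F1670
M5
G00 X0.000 Y0.000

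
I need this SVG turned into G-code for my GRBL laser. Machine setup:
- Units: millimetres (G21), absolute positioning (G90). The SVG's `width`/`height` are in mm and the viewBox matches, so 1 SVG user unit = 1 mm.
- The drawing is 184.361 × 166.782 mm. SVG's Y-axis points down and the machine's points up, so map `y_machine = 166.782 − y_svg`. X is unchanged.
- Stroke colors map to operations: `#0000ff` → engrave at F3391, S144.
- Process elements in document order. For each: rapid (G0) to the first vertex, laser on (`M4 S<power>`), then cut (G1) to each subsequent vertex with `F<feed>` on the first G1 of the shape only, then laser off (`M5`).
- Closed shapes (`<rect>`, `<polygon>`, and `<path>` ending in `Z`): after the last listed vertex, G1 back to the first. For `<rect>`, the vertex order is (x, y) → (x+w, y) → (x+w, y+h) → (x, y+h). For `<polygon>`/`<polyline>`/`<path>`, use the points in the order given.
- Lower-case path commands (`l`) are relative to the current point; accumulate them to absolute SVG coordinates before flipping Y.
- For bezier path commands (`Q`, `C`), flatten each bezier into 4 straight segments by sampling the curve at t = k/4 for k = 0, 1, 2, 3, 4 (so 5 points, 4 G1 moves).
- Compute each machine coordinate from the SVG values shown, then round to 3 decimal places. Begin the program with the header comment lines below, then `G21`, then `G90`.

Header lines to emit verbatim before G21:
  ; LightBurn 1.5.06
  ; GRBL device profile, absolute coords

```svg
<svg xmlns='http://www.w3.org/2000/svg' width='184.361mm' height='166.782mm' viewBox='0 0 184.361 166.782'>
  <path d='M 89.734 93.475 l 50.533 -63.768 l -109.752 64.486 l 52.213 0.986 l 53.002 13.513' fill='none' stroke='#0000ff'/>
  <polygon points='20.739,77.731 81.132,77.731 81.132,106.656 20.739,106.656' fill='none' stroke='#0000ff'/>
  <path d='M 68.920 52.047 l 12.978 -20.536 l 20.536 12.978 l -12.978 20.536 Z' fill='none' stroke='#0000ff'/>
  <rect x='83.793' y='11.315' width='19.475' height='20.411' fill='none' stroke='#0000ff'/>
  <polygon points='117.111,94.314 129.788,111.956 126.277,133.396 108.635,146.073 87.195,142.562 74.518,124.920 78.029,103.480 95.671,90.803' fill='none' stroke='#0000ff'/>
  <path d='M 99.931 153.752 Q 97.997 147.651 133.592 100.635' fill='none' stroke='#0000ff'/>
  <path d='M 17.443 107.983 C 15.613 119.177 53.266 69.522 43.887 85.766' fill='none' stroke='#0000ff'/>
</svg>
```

Since the viewBox matches the mm dimensions, user units are millimetres directly. The only transform is the Y-flip y_m = 166.782 − y_svg.

Shape 1 is a open polyline drawn with `<path>`. Its stroke #0000ff means engrave at S144, F3391. After flipping Y the toolpath is (89.734,73.307) → (140.267,137.075) → (30.515,72.589) → (82.728,71.603) → (135.730,58.090).

Shape 2 is a rectangle drawn with `<polygon>`. Its stroke #0000ff means engrave at S144, F3391. After flipping Y the toolpath is (20.739,89.051) → (81.132,89.051) → (81.132,60.126) → (20.739,60.126) → (20.739,89.051), returning to the start.

Shape 3 is a regular polygon drawn with `<path>`. Its stroke #0000ff means engrave at S144, F3391. After flipping Y the toolpath is (68.920,114.735) → (81.898,135.271) → (102.434,122.293) → (89.456,101.757) → (68.920,114.735), returning to the start.

Shape 4 is a rectangle drawn with `<rect>`. Its stroke #0000ff means engrave at S144, F3391. After flipping Y the toolpath is (83.793,155.467) → (103.268,155.467) → (103.268,135.056) → (83.793,135.056) → (83.793,155.467), returning to the start.

Shape 5 is a regular polygon drawn with `<polygon>`. Its stroke #0000ff means engrave at S144, F3391. After flipping Y the toolpath is (117.111,72.468) → (129.788,54.826) → (126.277,33.386) → (108.635,20.709) → (87.195,24.220) → (74.518,41.862) → (78.029,63.302) → (95.671,75.979) → (117.111,72.468), returning to the start.

Shape 6 is a quadratic bezier drawn with `<path>`. Its stroke #0000ff means engrave at S144, F3391. After flipping Y the toolpath is (99.931,13.030) → (101.310,18.638) → (107.379,29.360) → (118.140,45.196) → (133.592,66.147).

Shape 7 is a cubic bezier drawn with `<path>`. Its stroke #0000ff means engrave at S144, F3391. After flipping Y the toolpath is (17.443,58.799) → (22.122,59.832) → (33.496,71.801) → (43.455,82.823) → (43.887,81.016).

; LightBurn 1.5.06
; GRBL device profile, absolute coords
G21
G90
G0 X89.734 Y73.307
M4 S144
G1 X140.267 Y137.075 F3391
G1 X30.515 Y72.589
G1 X82.728 Y71.603
G1 X135.730 Y58.090
M5
G0 X20.739 Y89.051
M4 S144
G1 X81.132 Y89.051 F3391
G1 X81.132 Y60.126
G1 X20.739 Y60.126
G1 X20.739 Y89.051
M5
G0 X68.920 Y114.735
M4 S144
G1 X81.898 Y135.271 F3391
G1 X102.434 Y122.293
G1 X89.456 Y101.757
G1 X68.920 Y114.735
M5
G0 X83.793 Y155.467
M4 S144
G1 X103.268 Y155.467 F3391
G1 X103.268 Y135.056
G1 X83.793 Y135.056
G1 X83.793 Y155.467
M5
G0 X117.111 Y72.468
M4 S144
G1 X129.788 Y54.826 F3391
G1 X126.277 Y33.386
G1 X108.635 Y20.709
G1 X87.195 Y24.220
G1 X74.518 Y41.862
G1 X78.029 Y63.302
G1 X95.671 Y75.979
G1 X117.111 Y72.468
M5
G0 X99.931 Y13.030
M4 S144
G1 X101.310 Y18.638 F3391
G1 X107.379 Y29.360
G1 X118.140 Y45.196
G1 X133.592 Y66.147
M5
G0 X17.443 Y58.799
M4 S144
G1 X22.122 Y59.832 F3391
G1 X33.496 Y71.801
G1 X43.455 Y82.823
G1 X43.887 Y81.016
M5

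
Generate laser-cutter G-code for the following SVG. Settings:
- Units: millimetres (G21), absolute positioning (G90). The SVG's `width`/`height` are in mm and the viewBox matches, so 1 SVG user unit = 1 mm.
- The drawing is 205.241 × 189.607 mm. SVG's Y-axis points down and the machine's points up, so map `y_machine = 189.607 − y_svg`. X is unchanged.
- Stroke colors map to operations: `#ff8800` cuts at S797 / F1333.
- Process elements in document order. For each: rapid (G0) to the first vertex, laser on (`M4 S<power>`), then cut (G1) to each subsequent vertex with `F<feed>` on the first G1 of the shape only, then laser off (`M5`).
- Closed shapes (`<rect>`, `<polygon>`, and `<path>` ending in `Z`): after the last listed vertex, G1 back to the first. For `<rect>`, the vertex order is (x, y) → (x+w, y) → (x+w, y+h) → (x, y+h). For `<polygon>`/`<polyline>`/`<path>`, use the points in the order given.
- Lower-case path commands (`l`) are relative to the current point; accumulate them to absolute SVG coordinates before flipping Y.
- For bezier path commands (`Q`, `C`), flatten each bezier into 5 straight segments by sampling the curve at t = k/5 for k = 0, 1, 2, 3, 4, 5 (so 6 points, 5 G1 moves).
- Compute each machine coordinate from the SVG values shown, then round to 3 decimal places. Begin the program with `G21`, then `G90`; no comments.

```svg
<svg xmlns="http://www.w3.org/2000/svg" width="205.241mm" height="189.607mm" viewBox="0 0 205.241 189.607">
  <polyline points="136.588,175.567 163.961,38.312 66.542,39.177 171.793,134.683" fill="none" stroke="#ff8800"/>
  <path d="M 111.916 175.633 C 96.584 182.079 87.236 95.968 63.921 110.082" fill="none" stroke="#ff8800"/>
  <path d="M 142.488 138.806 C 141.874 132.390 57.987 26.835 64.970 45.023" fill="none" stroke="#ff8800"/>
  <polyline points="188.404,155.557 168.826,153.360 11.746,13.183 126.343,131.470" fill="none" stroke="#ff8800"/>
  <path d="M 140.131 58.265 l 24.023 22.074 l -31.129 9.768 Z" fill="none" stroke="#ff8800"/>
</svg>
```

1 u = 1 mm; y_m = 189.607 − y.

[1] `<polyline>` open polyline, #ff8800→cut S797 F1333: (136.588,14.040) → (163.961,151.295) → (66.542,150.430) → (171.793,54.924)

[2] `<path>` cubic bezier, #ff8800→cut S797 F1333: (111.916,13.974) → (103.275,19.671) → (95.113,38.328) → (86.472,60.692) → (76.394,77.509) → (63.921,79.525)

[3] `<path>` cubic bezier, #ff8800→cut S797 F1333: (142.488,50.801) → (133.520,64.764) → (112.925,91.822) → (89.063,121.277) → (70.291,142.431) → (64.970,144.584)

[4] `<polyline>` open polyline, #ff8800→cut S797 F1333: (188.404,34.050) → (168.826,36.247) → (11.746,176.424) → (126.343,58.137)

[5] `<path>` regular polygon, #ff8800→cut S797 F1333: (140.131,131.342) → (164.154,109.268) → (133.025,99.500) → (140.131,131.342) (closed)

G21
G90
G0 X136.588 Y14.040
M4 S797
G1 X163.961 Y151.295 F1333
G1 X66.542 Y150.430
G1 X171.793 Y54.924
M5
G0 X111.916 Y13.974
M4 S797
G1 X103.275 Y19.671 F1333
G1 X95.113 Y38.328
G1 X86.472 Y60.692
G1 X76.394 Y77.509
G1 X63.921 Y79.525
M5
G0 X142.488 Y50.801
M4 S797
G1 X133.520 Y64.764 F1333
G1 X112.925 Y91.822
G1 X89.063 Y121.277
G1 X70.291 Y142.431
G1 X64.970 Y144.584
M5
G0 X188.404 Y34.050
M4 S797
G1 X168.826 Y36.247 F1333
G1 X11.746 Y176.424
G1 X126.343 Y58.137
M5
G0 X140.131 Y131.342
M4 S797
G1 X164.154 Y109.268 F1333
G1 X133.025 Y99.500
G1 X140.131 Y131.342
M5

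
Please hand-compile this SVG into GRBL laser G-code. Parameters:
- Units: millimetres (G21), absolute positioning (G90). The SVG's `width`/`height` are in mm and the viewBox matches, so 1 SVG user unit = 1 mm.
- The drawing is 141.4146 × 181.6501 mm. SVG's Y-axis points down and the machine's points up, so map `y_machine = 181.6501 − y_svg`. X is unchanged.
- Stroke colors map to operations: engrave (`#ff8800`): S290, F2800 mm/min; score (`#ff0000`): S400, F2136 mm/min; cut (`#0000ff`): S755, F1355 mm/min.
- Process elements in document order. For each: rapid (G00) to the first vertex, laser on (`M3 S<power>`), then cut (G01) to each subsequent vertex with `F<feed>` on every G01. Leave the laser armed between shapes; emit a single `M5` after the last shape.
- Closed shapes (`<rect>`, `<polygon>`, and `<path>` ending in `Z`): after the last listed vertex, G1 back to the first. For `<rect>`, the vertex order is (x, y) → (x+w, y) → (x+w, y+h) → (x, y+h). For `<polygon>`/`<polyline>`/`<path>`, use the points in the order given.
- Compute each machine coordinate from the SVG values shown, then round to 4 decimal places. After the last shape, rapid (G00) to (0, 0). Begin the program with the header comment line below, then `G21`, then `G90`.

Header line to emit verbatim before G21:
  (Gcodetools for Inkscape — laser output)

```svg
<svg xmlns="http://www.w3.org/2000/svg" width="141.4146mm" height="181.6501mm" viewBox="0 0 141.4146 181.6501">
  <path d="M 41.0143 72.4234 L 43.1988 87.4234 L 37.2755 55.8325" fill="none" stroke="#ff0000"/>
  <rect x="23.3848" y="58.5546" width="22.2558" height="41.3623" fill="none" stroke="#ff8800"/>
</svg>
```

(Gcodetools for Inkscape — laser output)
G21
G90
G00 X41.0143 Y109.2267
M3 S400
G01 X43.1988 Y94.2267 F2136
G01 X37.2755 Y125.8176 F2136
G00 X23.3848 Y123.0955
M3 S290
G01 X45.6406 Y123.0955 F2800
G01 X45.6406 Y81.7332 F2800
G01 X23.3848 Y81.7332 F2800
G01 X23.3848 Y123.0955 F2800
M5
G00 X0.0000 Y0.0000

1 u = 1 mm; y_m = 181.6501 − y.

[1] `<path>` open polyline, #ff0000→score S400 F2136: (41.0143,109.2267) → (43.1988,94.2267) → (37.2755,125.8176)

[2] `<rect>` rectangle, #ff8800→engrave S290 F2800: (23.3848,123.0955) → (45.6406,123.0955) → (45.6406,81.7332) → (23.3848,81.7332) → (23.3848,123.0955) (closed)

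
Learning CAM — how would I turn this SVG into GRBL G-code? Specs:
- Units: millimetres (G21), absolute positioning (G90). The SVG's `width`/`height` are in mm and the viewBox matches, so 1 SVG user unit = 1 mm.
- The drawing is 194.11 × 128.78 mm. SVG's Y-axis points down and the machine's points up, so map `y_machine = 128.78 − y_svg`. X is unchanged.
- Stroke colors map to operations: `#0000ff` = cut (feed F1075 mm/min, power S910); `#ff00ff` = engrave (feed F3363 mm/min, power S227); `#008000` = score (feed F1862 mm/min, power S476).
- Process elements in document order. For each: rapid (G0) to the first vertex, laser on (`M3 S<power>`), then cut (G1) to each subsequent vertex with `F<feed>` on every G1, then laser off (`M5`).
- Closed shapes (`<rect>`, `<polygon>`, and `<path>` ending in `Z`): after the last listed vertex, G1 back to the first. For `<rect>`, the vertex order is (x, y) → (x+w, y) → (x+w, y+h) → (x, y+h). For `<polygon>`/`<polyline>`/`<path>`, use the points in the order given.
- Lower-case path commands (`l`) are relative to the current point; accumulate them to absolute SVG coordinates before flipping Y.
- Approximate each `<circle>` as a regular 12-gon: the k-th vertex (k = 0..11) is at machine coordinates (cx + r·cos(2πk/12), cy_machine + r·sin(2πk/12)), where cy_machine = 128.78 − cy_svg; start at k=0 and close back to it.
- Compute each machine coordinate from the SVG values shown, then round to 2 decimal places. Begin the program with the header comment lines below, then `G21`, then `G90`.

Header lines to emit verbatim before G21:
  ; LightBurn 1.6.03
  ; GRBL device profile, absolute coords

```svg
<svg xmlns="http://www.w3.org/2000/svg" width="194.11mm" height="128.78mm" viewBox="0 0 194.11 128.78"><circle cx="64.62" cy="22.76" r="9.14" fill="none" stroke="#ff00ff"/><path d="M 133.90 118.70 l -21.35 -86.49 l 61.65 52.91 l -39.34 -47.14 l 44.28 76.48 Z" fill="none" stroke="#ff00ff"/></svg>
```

; LightBurn 1.6.03
; GRBL device profile, absolute coords
G21
G90
G0 X73.76 Y106.02
M3 S227
G1 X72.54 Y110.59 F3363
G1 X69.19 Y113.94 F3363
G1 X64.62 Y115.16 F3363
G1 X60.05 Y113.94 F3363
G1 X56.70 Y110.59 F3363
G1 X55.48 Y106.02 F3363
G1 X56.70 Y101.45 F3363
G1 X60.05 Y98.10 F3363
G1 X64.62 Y96.88 F3363
G1 X69.19 Y98.10 F3363
G1 X72.54 Y101.45 F3363
G1 X73.76 Y106.02 F3363
M5
G0 X133.90 Y10.08
M3 S227
G1 X112.55 Y96.57 F3363
G1 X174.20 Y43.66 F3363
G1 X134.86 Y90.80 F3363
G1 X179.14 Y14.32 F3363
G1 X133.90 Y10.08 F3363
M5

viewBox `0 0 194.11 128.78` with mm width/height → 1 unit = 1 mm. Flip: y_m = 128.78 − y_svg.

**Shape 1** — `<circle>` circle, stroke `#ff00ff` → engrave (S227, F3363). Machine vertices: (73.76,106.02) → (72.54,110.59) → (69.19,113.94) → (64.62,115.16) → (60.05,113.94) → (56.70,110.59) → (55.48,106.02) → (56.70,101.45) → (60.05,98.10) → (64.62,96.88) → (69.19,98.10) → (72.54,101.45) → (73.76,106.02). Closed: final G1 returns to the first vertex.

**Shape 2** — `<path>` closed polygon, stroke `#ff00ff` → engrave (S227, F3363). Machine vertices: (133.90,10.08) → (112.55,96.57) → (174.20,43.66) → (134.86,90.80) → (179.14,14.32) → (133.90,10.08). Closed: final G1 returns to the first vertex.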